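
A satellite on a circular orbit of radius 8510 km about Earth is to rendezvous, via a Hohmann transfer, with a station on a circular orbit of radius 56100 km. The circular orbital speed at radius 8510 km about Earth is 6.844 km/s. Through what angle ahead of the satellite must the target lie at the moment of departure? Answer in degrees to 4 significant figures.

φ = 101.3°

From the circular-orbit relation v² = μ/r at r = 8510 km: μ = v²r = (6.844)² × 8510 = 3.98611×10^5 km³/s².
Transfer-ellipse semi-major axis a_t = (r₁ + r₂)/2 = (8510 + 56100)/2 = 32305 km.
Transfer time t = π√(a_t³/μ) = 28892 s.
Target angular speed ω₂ = √(μ/r₂³) = 4.7515×10^-5 rad/s.
Angle swept by the target during transfer: ω₂·t = 1.3728 rad = 78.66°.
Arrival is 180° from departure on the ellipse, so φ = 180° − 78.66° = 101.3°.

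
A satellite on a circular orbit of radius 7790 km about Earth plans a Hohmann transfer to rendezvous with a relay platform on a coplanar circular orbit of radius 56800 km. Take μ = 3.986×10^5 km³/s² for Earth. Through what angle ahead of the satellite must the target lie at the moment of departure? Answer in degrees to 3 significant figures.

Transfer-ellipse semi-major axis a_t = (r₁ + r₂)/2 = (7790 + 56800)/2 = 32295 km.
The half-period of the transfer ellipse is t = π√(a_t³/μ) = 28879 s.
The target's mean motion on its circular orbit is ω₂ = √(μ/r₂³) = 4.6639×10^-5 rad/s.
Angle swept by the target during transfer: ω₂·t = 1.3469 rad = 77.17°.
Arrival is 180° from departure on the ellipse, so φ = 180° − 77.17° = 103°.

φ = 103°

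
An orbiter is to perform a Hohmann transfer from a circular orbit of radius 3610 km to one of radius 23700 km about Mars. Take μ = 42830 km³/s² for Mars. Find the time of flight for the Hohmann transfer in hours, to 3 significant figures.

t = 6.73 hours

Transfer-ellipse semi-major axis a_t = (r₁ + r₂)/2 = (3610 + 23700)/2 = 13655 km.
By Kepler's third law the transfer-orbit period is T = 2π√(a_t³/μ), so t = T/2 = 24220 s.
Converting: 24220 s ÷ 3600 s/hour = 6.73 hours.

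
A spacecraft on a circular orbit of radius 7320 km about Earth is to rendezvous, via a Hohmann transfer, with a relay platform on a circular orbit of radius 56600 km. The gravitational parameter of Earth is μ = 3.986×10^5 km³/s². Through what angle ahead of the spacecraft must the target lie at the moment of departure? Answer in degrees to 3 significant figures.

Semi-major axis of the transfer orbit: a_t = (7320 + 56600)/2 = 31960 km.
Transfer time t = π√(a_t³/μ) = 28430 s.
Target angular speed ω₂ = √(μ/r₂³) = 4.689×10^-5 rad/s.
Angle swept by the target during transfer: ω₂·t = 1.333 rad = 76.38°.
Arrival is 180° from departure on the ellipse, so φ = 180° − 76.38° = 104°.

φ = 104°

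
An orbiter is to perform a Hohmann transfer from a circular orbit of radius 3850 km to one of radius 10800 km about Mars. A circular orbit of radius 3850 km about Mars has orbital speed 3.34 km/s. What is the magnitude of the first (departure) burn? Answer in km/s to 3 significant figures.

From the circular-orbit relation v² = μ/r at r = 3850 km: μ = v²r = (3.34)² × 3850 = 42949.1 km³/s².
Transfer-ellipse semi-major axis a_t = (r₁ + r₂)/2 = (3850 + 10800)/2 = 7325 km.
On the circular orbit at r = 3850 km, v_c = √(μ/r) = 3.3400 km/s.
Transfer-orbit speed at the same r (vis-viva, a = a_t): v_t = √[μ(2/r − 1/a_t)] = 4.0556 km/s.
Δv₁ = |v_t − v_c| = |4.0556 − 3.3400| = 0.7156 km/s.

Δv₁ = 0.716 km/s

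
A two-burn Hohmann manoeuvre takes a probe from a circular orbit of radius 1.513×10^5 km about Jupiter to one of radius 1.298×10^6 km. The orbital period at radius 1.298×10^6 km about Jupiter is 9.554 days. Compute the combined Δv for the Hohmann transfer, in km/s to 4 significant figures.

From Kepler's third law T² = 4π²r³/μ at r = 1.298×10^6 km, T = 9.554 days = 9.554 × 86400 s = 8.254656×10^5 s: μ = 4π²r³/T² = 1.26703×10^8 km³/s².
Transfer-ellipse semi-major axis a_t = (r₁ + r₂)/2 = (1.513×10^5 + 1.298×10^6)/2 = 7.2465×10^5 km.
Circular speed at r₁: v₁ = √(μ/r₁) = √(1.26703×10^8/1.513×10^5) = 28.938 km/s.
Transfer-orbit speed at r₁ (vis-viva equation): v_p = √[μ(2/r₁ − 1/a_t)] = 38.730 km/s.
First burn Δv₁ = |v_p − v₁| = 9.792 km/s.
Circular speed at r₂: v₂ = √(μ/r₂) = 9.880 km/s.
Transfer-orbit speed at r₂: v_a = √[μ(2/r₂ − 1/a_t)] = 4.515 km/s.
Second burn Δv₂ = |v₂ − v_a| = 5.365 km/s.
Δv = Δv₁ + Δv₂ = 9.792 + 5.365 = 15.16 km/s.

Δv = 15.16 km/s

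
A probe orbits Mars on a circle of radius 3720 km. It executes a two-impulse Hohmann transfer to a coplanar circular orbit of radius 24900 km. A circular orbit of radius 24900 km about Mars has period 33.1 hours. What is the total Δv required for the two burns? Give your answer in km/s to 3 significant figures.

From Kepler's third law T² = 4π²r³/μ at r = 24900 km, T = 33.1 hours = 33.1 × 3600 s = 1.1916×10^5 s: μ = 4π²r³/T² = 42923.7 km³/s².
Transfer-ellipse semi-major axis a_t = (r₁ + r₂)/2 = (3720 + 24900)/2 = 14310 km.
At r₁ the circular-orbit speed is v₁ = √(μ/r₁) = 3.39685 km/s.
On the transfer ellipse at r₁, vis-viva equation gives v_p = √[μ(2/r₁ − 1/a_t)] = 4.48081 km/s.
First burn Δv₁ = |v_p − v₁| = 1.08396 km/s.
At r₂, v₂ = √(μ/r₂) = 1.312952 km/s.
Transfer-orbit speed at r₂: v_a = √[μ(2/r₂ − 1/a_t)] = 0.6694226 km/s.
Second burn Δv₂ = |v₂ − v_a| = 0.643529 km/s.
Total Δv = Δv₁ + Δv₂ = 1.727 km/s.

Δv = 1.73 km/s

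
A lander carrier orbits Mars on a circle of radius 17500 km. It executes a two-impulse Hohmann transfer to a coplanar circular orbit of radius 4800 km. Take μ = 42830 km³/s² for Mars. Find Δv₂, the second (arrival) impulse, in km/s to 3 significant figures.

Δv₂ = 0.755 km/s

Semi-major axis of the transfer orbit: a_t = (17500 + 4800)/2 = 11150 km.
Circular speed at r = 4800 km: v_c = √(μ/r) = 2.98713 km/s.
Transfer-orbit speed at the same r (vis-viva, a = a_t): v_t = √[μ(2/r − 1/a_t)] = 3.74227 km/s.
Δv₂ = |v_t − v_c| = |3.74227 − 2.98713| = 0.7551 km/s.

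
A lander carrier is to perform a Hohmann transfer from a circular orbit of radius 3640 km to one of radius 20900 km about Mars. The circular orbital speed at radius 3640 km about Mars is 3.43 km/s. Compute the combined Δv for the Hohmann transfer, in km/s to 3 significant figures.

Δv = 1.70 km/s

From the circular-orbit relation v² = μ/r at r = 3640 km: μ = v²r = (3.43)² × 3640 = 42824.2 km³/s².
Semi-major axis of the transfer orbit: a_t = (3640 + 20900)/2 = 12270 km.
Circular speed at r₁: v₁ = √(μ/r₁) = √(42824.2/3640) = 3.4300 km/s.
On the transfer ellipse at r₁, vis-viva equation gives v_p = √[μ(2/r₁ − 1/a_t)] = 4.4766 km/s.
First burn Δv₁ = |v_p − v₁| = 1.0466 km/s.
Circular speed at r₂: v₂ = √(μ/r₂) = 1.431435 km/s.
Transfer-orbit speed at r₂: v_a = √[μ(2/r₂ − 1/a_t)] = 0.7796507 km/s.
Second burn Δv₂ = |v₂ − v_a| = 0.65178 km/s.
Total Δv = Δv₁ + Δv₂ = 1.698 km/s.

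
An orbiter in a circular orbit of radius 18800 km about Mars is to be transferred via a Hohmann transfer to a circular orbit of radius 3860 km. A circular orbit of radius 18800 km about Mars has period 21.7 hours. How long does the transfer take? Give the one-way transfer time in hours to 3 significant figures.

From Kepler's third law T² = 4π²r³/μ at r = 18800 km, T = 21.7 hours = 21.7 × 3600 s = 78120 s: μ = 4π²r³/T² = 42984.2 km³/s².
Semi-major axis of the transfer orbit: a_t = (18800 + 3860)/2 = 11330 km.
Half the transfer-orbit period gives t = π√(a_t³/μ) = 18274 s.
Converting: 18274 s ÷ 3600 s/hour = 5.08 hours.

t = 5.08 hours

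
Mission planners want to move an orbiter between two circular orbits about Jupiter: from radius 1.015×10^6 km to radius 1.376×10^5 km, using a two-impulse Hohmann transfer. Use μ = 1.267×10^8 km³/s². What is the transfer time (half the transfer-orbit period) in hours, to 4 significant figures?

The Hohmann ellipse has a_t = (r₁ + r₂)/2 = 5.763×10^5 km.
Half the transfer-orbit period gives t = π√(a_t³/μ) = 1.221×10^5 s.
Converting: 1.221×10^5 s ÷ 3600 s/hour = 33.92 hours.

t = 33.92 hours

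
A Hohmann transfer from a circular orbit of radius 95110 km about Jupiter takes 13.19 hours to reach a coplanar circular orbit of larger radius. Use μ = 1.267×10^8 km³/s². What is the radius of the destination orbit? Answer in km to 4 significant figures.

r₂ = 5.190×10^5 km

Transfer time t = 13.19 hours = 47484 s, and t = π√(a_t³/μ).
So a_t = (μ t²/π²)^(1/3) = (1.267×10^8 × (47484)² / π²)^(1/3) = 3.0704×10^5 km.
Since a_t = (r₁ + r₂)/2, r₂ = 2a_t − r₁ = 2×3.0704×10^5 − 95110 = 5.1897×10^5 km.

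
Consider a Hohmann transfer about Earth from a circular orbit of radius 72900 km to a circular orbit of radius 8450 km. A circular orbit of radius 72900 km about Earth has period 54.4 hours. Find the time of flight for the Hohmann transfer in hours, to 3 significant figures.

t = 11.3 hours

From Kepler's third law T² = 4π²r³/μ at r = 72900 km, T = 54.4 hours = 54.4 × 3600 s = 1.9584×10^5 s: μ = 4π²r³/T² = 3.98786×10^5 km³/s².
The Hohmann ellipse has a_t = (r₁ + r₂)/2 = 40675 km.
Transfer time t = π√(a_t³/μ) = π√((40675)³ / 3.98786×10^5) = 40810 s.
Converting: 40810 s ÷ 3600 s/hour = 11.3 hours.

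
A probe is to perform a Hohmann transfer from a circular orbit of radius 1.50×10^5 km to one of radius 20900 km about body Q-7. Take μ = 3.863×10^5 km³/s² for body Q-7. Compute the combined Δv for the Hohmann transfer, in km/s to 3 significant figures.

The Hohmann ellipse has a_t = (r₁ + r₂)/2 = 85450 km.
At r₁ the circular-orbit speed is v₁ = √(μ/r₁) = 1.6048 km/s.
On the transfer ellipse at r₁, vis-viva gives v_a = √[μ(2/r₁ − 1/a_t)] = 0.79366 km/s.
First burn Δv₁ = |v_a − v₁| = 0.8111 km/s.
Circular speed at r₂: v₂ = √(μ/r₂) = 4.299 km/s.
Transfer-orbit speed at r₂: v_p = √[μ(2/r₂ − 1/a_t)] = 5.696 km/s.
Second burn Δv₂ = |v₂ − v_p| = 1.397 km/s.
Δv = Δv₁ + Δv₂ = 0.8111 + 1.397 = 2.208 km/s.

Δv = 2.21 km/s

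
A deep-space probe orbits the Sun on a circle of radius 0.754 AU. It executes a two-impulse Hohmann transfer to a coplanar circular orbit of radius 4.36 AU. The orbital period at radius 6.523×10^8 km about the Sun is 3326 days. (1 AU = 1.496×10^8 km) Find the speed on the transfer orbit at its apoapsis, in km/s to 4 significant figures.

v = 7.745 km/s

From Kepler's third law T² = 4π²r³/μ at r = 6.523×10^8 km, T = 3326 days = 3326 × 86400 s = 2.873664×10^8 s: μ = 4π²r³/T² = 1.32687×10^11 km³/s².
In km: r₁ = 0.754 × 1.496×10^8 = 1.127984×10^8 km; r₂ = 4.36 × 1.496×10^8 = 6.52256×10^8 km.
Semi-major axis of the transfer orbit: a_t = (1.127984×10^8 + 6.52256×10^8)/2 = 3.825272×10^8 km.
The apoapsis of the transfer ellipse is at r = 6.52256×10^8 km.
Applying v² = μ(2/r − 1/a_t): v = 7.745 km/s.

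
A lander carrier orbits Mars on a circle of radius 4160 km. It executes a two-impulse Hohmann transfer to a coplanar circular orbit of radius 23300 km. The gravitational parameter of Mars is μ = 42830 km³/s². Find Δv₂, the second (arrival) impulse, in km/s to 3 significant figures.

The Hohmann ellipse has a_t = (r₁ + r₂)/2 = 13730 km.
Circular speed at r = 23300 km: v_c = √(μ/r) = 1.3558 km/s.
Vis-viva on the transfer ellipse at r = 23300 km gives v_t = √[μ(2/r − 1/a_t)] = 0.74629 km/s.
Δv₂ = |v_t − v_c| = |0.74629 − 1.3558| = 0.6095 km/s.

Δv₂ = 0.610 km/s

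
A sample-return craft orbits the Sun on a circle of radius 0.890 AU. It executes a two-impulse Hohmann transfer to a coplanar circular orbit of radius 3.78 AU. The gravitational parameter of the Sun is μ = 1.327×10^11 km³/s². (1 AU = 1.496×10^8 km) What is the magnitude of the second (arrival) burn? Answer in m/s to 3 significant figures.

In km: r₁ = 0.890 × 1.496×10^8 = 1.33144×10^8 km; r₂ = 3.78 × 1.496×10^8 = 5.65488×10^8 km.
Transfer-ellipse semi-major axis a_t = (r₁ + r₂)/2 = (1.33144×10^8 + 5.65488×10^8)/2 = 3.49316×10^8 km.
Circular speed at r = 5.65488×10^8 km: v_c = √(μ/r) = 15.3188 km/s.
Vis-viva on the transfer ellipse at r = 5.65488×10^8 km gives v_t = √[μ(2/r − 1/a_t)] = 9.45748 km/s.
Δv₂ = |v_t − v_c| = |9.45748 − 15.3188| = 5.861 km/s.

Δv₂ = 5860 m/s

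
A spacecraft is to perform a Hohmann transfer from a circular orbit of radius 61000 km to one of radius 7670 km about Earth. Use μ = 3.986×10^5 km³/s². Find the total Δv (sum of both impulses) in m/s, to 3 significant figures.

Transfer-ellipse semi-major axis a_t = (r₁ + r₂)/2 = (61000 + 7670)/2 = 34335 km.
At r₁ the circular-orbit speed is v₁ = √(μ/r₁) = 2.556 km/s.
Transfer-orbit speed at r₁ (v² = μ(2/r − 1/a)): v_a = √[μ(2/r₁ − 1/a_t)] = 1.208 km/s.
First burn Δv₁ = |v_a − v₁| = 1.348 km/s.
Circular speed at r₂: v₂ = √(μ/r₂) = 7.209 km/s.
Transfer-orbit speed at r₂: v_p = √[μ(2/r₂ − 1/a_t)] = 9.609 km/s.
Second burn Δv₂ = |v₂ − v_p| = 2.400 km/s.
Δv = Δv₁ + Δv₂ = 1.348 + 2.400 = 3.748 km/s.

Δv = 3750 m/s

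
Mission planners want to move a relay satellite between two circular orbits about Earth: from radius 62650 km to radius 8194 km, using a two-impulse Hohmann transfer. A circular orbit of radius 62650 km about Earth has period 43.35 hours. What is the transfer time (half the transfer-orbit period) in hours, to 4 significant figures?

t = 9.215 hours

From Kepler's third law T² = 4π²r³/μ at r = 62650 km, T = 43.35 hours = 43.35 × 3600 s = 1.5606×10^5 s: μ = 4π²r³/T² = 3.98602×10^5 km³/s².
The Hohmann ellipse has a_t = (r₁ + r₂)/2 = 35422 km.
Transfer time t = π√(a_t³/μ) = π√((35422)³ / 3.98602×10^5) = 33173 s.
Converting: 33173 s ÷ 3600 s/hour = 9.215 hours.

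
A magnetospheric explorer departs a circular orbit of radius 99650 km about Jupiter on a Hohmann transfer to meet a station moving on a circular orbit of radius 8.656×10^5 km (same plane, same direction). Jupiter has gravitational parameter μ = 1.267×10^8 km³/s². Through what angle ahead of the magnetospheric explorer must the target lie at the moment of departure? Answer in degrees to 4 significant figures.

φ = 105.1°

The Hohmann ellipse has a_t = (r₁ + r₂)/2 = 4.82625×10^5 km.
Transfer time t = π√(a_t³/μ) = 93580 s.
Target angular speed ω₂ = √(μ/r₂³) = 1.398×10^-5 rad/s.
Angle swept by the target during transfer: ω₂·t = 1.308 rad = 74.94°.
Arrival is 180° from departure on the ellipse, so φ = 180° − 74.94° = 105.1°.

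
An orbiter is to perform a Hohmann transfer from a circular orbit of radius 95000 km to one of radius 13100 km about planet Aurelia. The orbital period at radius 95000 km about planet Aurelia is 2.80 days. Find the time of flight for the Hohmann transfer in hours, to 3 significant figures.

t = 14.4 hours

From Kepler's third law T² = 4π²r³/μ at r = 95000 km, T = 2.80 days = 2.80 × 86400 s = 2.4192×10^5 s: μ = 4π²r³/T² = 5.78345×10^5 km³/s².
Transfer-ellipse semi-major axis a_t = (r₁ + r₂)/2 = (95000 + 13100)/2 = 54050 km.
By Kepler's third law the transfer-orbit period is T = 2π√(a_t³/μ), so t = T/2 = 51910 s.
Converting: 51910 s ÷ 3600 s/hour = 14.4 hours.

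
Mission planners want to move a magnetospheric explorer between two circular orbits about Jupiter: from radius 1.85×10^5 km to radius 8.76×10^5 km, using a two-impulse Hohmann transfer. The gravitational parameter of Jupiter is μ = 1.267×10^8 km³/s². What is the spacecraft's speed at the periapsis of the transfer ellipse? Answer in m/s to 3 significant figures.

v = 33600 m/s

The Hohmann ellipse has a_t = (r₁ + r₂)/2 = 5.305×10^5 km.
At periapsis, r = 1.850×10^5 km.
Vis-viva: v = √[μ(2/r − 1/a_t)] = √[1.267×10^8 × (2/1.850×10^5 − 1/5.305×10^5)] = 33.63 km/s.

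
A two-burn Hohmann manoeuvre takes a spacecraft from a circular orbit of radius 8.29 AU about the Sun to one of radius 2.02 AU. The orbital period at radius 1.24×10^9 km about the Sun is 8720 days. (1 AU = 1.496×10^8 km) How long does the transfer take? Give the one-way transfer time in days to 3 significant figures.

From Kepler's third law T² = 4π²r³/μ at r = 1.24×10^9 km, T = 8720 days = 8720 × 86400 s = 7.53408×10^8 s: μ = 4π²r³/T² = 1.32606×10^11 km³/s².
In km: r₁ = 8.29 × 1.496×10^8 = 1.240184×10^9 km; r₂ = 2.02 × 1.496×10^8 = 3.02192×10^8 km.
The Hohmann ellipse has a_t = (r₁ + r₂)/2 = 7.71188×10^8 km.
By Kepler's third law the transfer-orbit period is T = 2π√(a_t³/μ), so t = T/2 = 1.848×10^8 s.
Converting: 1.848×10^8 s ÷ 86400 s/day = 2140 days.

t = 2140 days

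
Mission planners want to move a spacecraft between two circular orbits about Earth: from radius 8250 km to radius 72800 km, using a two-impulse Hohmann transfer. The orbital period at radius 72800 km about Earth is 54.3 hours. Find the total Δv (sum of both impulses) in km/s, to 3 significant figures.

Δv = 3.65 km/s

From Kepler's third law T² = 4π²r³/μ at r = 72800 km, T = 54.3 hours = 54.3 × 3600 s = 1.9548×10^5 s: μ = 4π²r³/T² = 3.98611×10^5 km³/s².
Transfer-ellipse semi-major axis a_t = (r₁ + r₂)/2 = (8250 + 72800)/2 = 40525 km.
Circular speed at r₁: v₁ = √(μ/r₁) = √(3.98611×10^5/8250) = 6.9510 km/s.
On the transfer ellipse at r₁, vis-viva equation gives v_p = √[μ(2/r₁ − 1/a_t)] = 9.3165 km/s.
First burn Δv₁ = |v_p − v₁| = 2.3655 km/s.
Circular speed at r₂: v₂ = √(μ/r₂) = 2.3400 km/s.
Transfer-orbit speed at r₂: v_a = √[μ(2/r₂ − 1/a_t)] = 1.0558 km/s.
Second burn Δv₂ = |v₂ − v_a| = 1.2842 km/s.
Δv = Δv₁ + Δv₂ = 2.3655 + 1.2842 = 3.650 km/s.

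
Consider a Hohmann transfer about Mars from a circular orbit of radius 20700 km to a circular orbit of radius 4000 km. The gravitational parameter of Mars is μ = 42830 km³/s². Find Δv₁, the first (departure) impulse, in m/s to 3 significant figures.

Semi-major axis of the transfer orbit: a_t = (20700 + 4000)/2 = 12350 km.
On the circular orbit at r = 20700 km, v_c = √(μ/r) = 1.4384 km/s.
Transfer-orbit speed at the same r (vis-viva, a = a_t): v_t = √[μ(2/r − 1/a_t)] = 0.81863 km/s.
Δv₁ = |v_t − v_c| = |0.81863 − 1.4384| = 0.6198 km/s.

Δv₁ = 620 m/s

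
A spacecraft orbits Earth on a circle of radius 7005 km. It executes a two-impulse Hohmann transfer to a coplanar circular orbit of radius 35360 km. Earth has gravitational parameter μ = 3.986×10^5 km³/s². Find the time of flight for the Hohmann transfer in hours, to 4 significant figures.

Semi-major axis of the transfer orbit: a_t = (7005 + 35360)/2 = 21182.5 km.
Transfer time t = π√(a_t³/μ) = π√((21182.5)³ / 3.986×10^5) = 15340 s.
Converting: 15340 s ÷ 3600 s/hour = 4.261 hours.

t = 4.261 hours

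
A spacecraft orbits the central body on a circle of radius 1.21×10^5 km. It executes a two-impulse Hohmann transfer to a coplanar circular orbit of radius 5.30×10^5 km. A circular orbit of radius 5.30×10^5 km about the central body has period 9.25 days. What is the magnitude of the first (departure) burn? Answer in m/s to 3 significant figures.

From Kepler's third law T² = 4π²r³/μ at r = 5.30×10^5 km, T = 9.25 days = 9.25 × 86400 s = 7.992×10^5 s: μ = 4π²r³/T² = 9.20188×10^6 km³/s².
Semi-major axis of the transfer orbit: a_t = (1.210×10^5 + 5.300×10^5)/2 = 3.255×10^5 km.
On the circular orbit at r = 1.210×10^5 km, v_c = √(μ/r) = 8.7206 km/s.
Transfer-orbit speed at the same r (vis-viva, a = a_t): v_t = √[μ(2/r − 1/a_t)] = 11.128 km/s.
Δv₁ = |v_t − v_c| = |11.128 − 8.7206| = 2.407 km/s.

Δv₁ = 2410 m/s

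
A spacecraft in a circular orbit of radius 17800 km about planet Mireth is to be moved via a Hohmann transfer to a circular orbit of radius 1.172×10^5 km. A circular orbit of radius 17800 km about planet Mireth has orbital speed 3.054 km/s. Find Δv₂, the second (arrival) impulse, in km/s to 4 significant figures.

Δv₂ = 0.5790 km/s

From the circular-orbit relation v² = μ/r at r = 17800 km: μ = v²r = (3.054)² × 17800 = 1.66019×10^5 km³/s².
Transfer-ellipse semi-major axis a_t = (r₁ + r₂)/2 = (17800 + 1.172×10^5)/2 = 67500 km.
On the circular orbit at r = 1.172×10^5 km, v_c = √(μ/r) = 1.1902 km/s.
Transfer-orbit speed at the same r (vis-viva, a = a_t): v_t = √[μ(2/r − 1/a_t)] = 0.61119 km/s.
Δv₂ = |v_t − v_c| = |0.61119 − 1.1902| = 0.5790 km/s.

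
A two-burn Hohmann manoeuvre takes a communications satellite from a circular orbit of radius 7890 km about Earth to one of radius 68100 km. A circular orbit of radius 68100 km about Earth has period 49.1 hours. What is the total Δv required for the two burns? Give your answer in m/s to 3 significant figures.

From Kepler's third law T² = 4π²r³/μ at r = 68100 km, T = 49.1 hours = 49.1 × 3600 s = 1.7676×10^5 s: μ = 4π²r³/T² = 3.99055×10^5 km³/s².
Semi-major axis of the transfer orbit: a_t = (7890 + 68100)/2 = 37995 km.
At r₁ the circular-orbit speed is v₁ = √(μ/r₁) = 7.112 km/s.
On the transfer ellipse at r₁, vis-viva gives v_p = √[μ(2/r₁ − 1/a_t)] = 9.521 km/s.
First burn Δv₁ = |v_p − v₁| = 2.409 km/s.
Circular speed at r₂: v₂ = √(μ/r₂) = 2.421 km/s.
Transfer-orbit speed at r₂: v_a = √[μ(2/r₂ − 1/a_t)] = 1.103 km/s.
Second burn Δv₂ = |v₂ − v_a| = 1.318 km/s.
Δv = Δv₁ + Δv₂ = 2.409 + 1.318 = 3.727 km/s.

Δv = 3730 m/s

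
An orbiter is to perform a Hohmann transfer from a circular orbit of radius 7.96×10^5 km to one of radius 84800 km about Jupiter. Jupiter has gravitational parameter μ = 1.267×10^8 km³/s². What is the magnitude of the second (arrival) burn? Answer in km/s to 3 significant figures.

Transfer-ellipse semi-major axis a_t = (r₁ + r₂)/2 = (7.960×10^5 + 84800)/2 = 4.404×10^5 km.
On the circular orbit at r = 84800 km, v_c = √(μ/r) = 38.654 km/s.
Vis-viva on the transfer ellipse at r = 84800 km gives v_t = √[μ(2/r − 1/a_t)] = 51.966 km/s.
Δv₂ = |v_t − v_c| = |51.966 − 38.654| = 13.31 km/s.

Δv₂ = 13.3 km/s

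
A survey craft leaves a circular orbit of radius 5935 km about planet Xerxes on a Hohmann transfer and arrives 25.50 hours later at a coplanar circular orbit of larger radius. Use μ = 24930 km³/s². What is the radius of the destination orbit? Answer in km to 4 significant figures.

Transfer time t = 25.50 hours = 91800 s, and t = π√(a_t³/μ).
So a_t = (μ t²/π²)^(1/3) = (24930 × (91800)² / π²)^(1/3) = 27714 km.
Since a_t = (r₁ + r₂)/2, r₂ = 2a_t − r₁ = 2×27714 − 5935 = 49493 km.

r₂ = 49490 km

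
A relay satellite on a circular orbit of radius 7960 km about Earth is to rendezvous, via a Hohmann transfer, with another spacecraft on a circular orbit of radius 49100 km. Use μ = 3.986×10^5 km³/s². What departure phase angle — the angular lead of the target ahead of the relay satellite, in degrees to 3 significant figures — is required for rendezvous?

Transfer-ellipse semi-major axis a_t = (r₁ + r₂)/2 = (7960 + 49100)/2 = 28530 km.
The half-period of the transfer ellipse is t = π√(a_t³/μ) = 23979 s.
Target angular speed ω₂ = √(μ/r₂³) = 5.8029×10^-5 rad/s.
Angle swept by the target during transfer: ω₂·t = 1.3915 rad = 79.73°.
Arrival is 180° from departure on the ellipse, so φ = 180° − 79.73° = 100°.

φ = 100°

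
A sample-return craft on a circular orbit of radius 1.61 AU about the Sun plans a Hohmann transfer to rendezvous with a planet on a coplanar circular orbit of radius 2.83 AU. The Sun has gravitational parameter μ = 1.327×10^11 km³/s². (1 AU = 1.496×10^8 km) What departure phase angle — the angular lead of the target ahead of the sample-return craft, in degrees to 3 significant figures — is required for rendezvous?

φ = 54.9°

In km: r₁ = 1.61 × 1.496×10^8 = 2.40856×10^8 km; r₂ = 2.83 × 1.496×10^8 = 4.23368×10^8 km.
Semi-major axis of the transfer orbit: a_t = (2.40856×10^8 + 4.23368×10^8)/2 = 3.32112×10^8 km.
The half-period of the transfer ellipse is t = π√(a_t³/μ) = 5.220×10^7 s.
Target angular speed ω₂ = √(μ/r₂³) = 4.182×10^-8 rad/s.
Angle swept by the target during transfer: ω₂·t = 2.183 rad = 125.1°.
Arrival is 180° from departure on the ellipse, so φ = 180° − 125.1° = 54.9°.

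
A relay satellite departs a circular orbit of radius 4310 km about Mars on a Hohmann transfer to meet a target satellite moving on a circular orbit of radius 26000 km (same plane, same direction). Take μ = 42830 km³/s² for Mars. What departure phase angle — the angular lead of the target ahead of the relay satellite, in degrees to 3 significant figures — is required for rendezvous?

The Hohmann ellipse has a_t = (r₁ + r₂)/2 = 15155 km.
Transfer time t = π√(a_t³/μ) = 28320 s.
The target's mean motion on its circular orbit is ω₂ = √(μ/r₂³) = 4.936×10^-5 rad/s.
Angle swept by the target during transfer: ω₂·t = 1.398 rad = 80.10°.
The relay satellite traverses 180° on the transfer ellipse, so the target must lead by 180° − 80.10° = 99.9°.

φ = 99.9°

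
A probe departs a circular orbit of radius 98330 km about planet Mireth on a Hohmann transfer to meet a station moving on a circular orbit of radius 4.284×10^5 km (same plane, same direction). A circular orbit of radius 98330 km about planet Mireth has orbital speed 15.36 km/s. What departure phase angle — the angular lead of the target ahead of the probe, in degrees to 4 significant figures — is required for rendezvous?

From the circular-orbit relation v² = μ/r at r = 98330 km: μ = v²r = (15.36)² × 98330 = 2.31990×10^7 km³/s².
Transfer-ellipse semi-major axis a_t = (r₁ + r₂)/2 = (98330 + 4.284×10^5)/2 = 2.63365×10^5 km.
Transfer time t = π√(a_t³/μ) = 88156 s.
Target angular speed ω₂ = √(μ/r₂³) = 1.7178×10^-5 rad/s.
Angle swept by the target during transfer: ω₂·t = 1.5143 rad = 86.76°.
Arrival is 180° from departure on the ellipse, so φ = 180° − 86.76° = 93.24°.

φ = 93.24°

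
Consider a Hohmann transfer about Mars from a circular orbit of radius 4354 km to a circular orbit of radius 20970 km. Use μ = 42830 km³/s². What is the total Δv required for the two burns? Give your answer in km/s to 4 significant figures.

Semi-major axis of the transfer orbit: a_t = (4354 + 20970)/2 = 12662 km.
At r₁ the circular-orbit speed is v₁ = √(μ/r₁) = 3.13639 km/s.
On the transfer ellipse at r₁, vis-viva equation gives v_p = √[μ(2/r₁ − 1/a_t)] = 4.03625 km/s.
First burn Δv₁ = |v_p − v₁| = 0.8999 km/s.
Circular speed at r₂: v₂ = √(μ/r₂) = 1.42914 km/s.
Transfer-orbit speed at r₂: v_a = √[μ(2/r₂ − 1/a_t)] = 0.838046 km/s.
Second burn Δv₂ = |v₂ − v_a| = 0.5911 km/s.
Total Δv = Δv₁ + Δv₂ = 1.491 km/s.

Δv = 1.491 km/s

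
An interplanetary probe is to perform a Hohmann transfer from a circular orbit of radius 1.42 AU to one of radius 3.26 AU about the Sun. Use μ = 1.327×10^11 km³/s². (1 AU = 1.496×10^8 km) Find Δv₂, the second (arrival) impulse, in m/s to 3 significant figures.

Δv₂ = 3650 m/s

In km: r₁ = 1.42 × 1.496×10^8 = 2.12432×10^8 km; r₂ = 3.26 × 1.496×10^8 = 4.87696×10^8 km.
The Hohmann ellipse has a_t = (r₁ + r₂)/2 = 3.50064×10^8 km.
On the circular orbit at r = 4.87696×10^8 km, v_c = √(μ/r) = 16.495325 km/s.
Transfer-orbit speed at the same r (vis-viva, a = a_t): v_t = √[μ(2/r − 1/a_t)] = 12.849822 km/s.
Δv₂ = |v_t − v_c| = |12.849822 − 16.495325| = 3.646 km/s.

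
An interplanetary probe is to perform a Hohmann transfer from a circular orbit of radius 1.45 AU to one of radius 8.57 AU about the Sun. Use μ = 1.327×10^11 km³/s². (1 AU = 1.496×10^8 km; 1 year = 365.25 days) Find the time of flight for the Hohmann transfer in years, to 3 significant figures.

In km: r₁ = 1.45 × 1.496×10^8 = 2.1692×10^8 km; r₂ = 8.57 × 1.496×10^8 = 1.282072×10^9 km.
The Hohmann ellipse has a_t = (r₁ + r₂)/2 = 7.49496×10^8 km.
Half the transfer-orbit period gives t = π√(a_t³/μ) = 1.770×10^8 s.
Converting: 1.770×10^8 s ÷ 3.15576×10^7 s/year (365.25 × 86400) = 5.61 years.

t = 5.61 years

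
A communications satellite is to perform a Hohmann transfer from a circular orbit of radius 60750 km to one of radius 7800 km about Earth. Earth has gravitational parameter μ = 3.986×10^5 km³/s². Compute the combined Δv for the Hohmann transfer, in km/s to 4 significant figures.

Δv = 3.708 km/s

Transfer-ellipse semi-major axis a_t = (r₁ + r₂)/2 = (60750 + 7800)/2 = 34275 km.
At r₁ the circular-orbit speed is v₁ = √(μ/r₁) = 2.56151 km/s.
On the transfer ellipse at r₁, v² = μ(2/r − 1/a) gives v_a = √[μ(2/r₁ − 1/a_t)] = 1.22195 km/s.
First burn Δv₁ = |v_a − v₁| = 1.3396 km/s.
At r₂, v₂ = √(μ/r₂) = 7.1486 km/s.
Transfer-orbit speed at r₂: v_p = √[μ(2/r₂ − 1/a_t)] = 9.5171 km/s.
Second burn Δv₂ = |v₂ − v_p| = 2.3685 km/s.
Total Δv = Δv₁ + Δv₂ = 3.708 km/s.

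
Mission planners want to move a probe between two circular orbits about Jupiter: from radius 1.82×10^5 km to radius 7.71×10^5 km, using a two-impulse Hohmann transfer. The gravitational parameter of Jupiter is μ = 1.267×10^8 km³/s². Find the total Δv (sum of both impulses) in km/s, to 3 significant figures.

The Hohmann ellipse has a_t = (r₁ + r₂)/2 = 4.765×10^5 km.
Circular speed at r₁: v₁ = √(μ/r₁) = √(1.267×10^8/1.820×10^5) = 26.385 km/s.
Transfer-orbit speed at r₁ (vis-viva equation): v_p = √[μ(2/r₁ − 1/a_t)] = 33.562 km/s.
First burn Δv₁ = |v_p − v₁| = 7.177 km/s.
Circular speed at r₂: v₂ = √(μ/r₂) = 12.82 km/s.
Transfer-orbit speed at r₂: v_a = √[μ(2/r₂ − 1/a_t)] = 7.923 km/s.
Second burn Δv₂ = |v₂ − v_a| = 4.897 km/s.
Δv = Δv₁ + Δv₂ = 7.177 + 4.897 = 12.07 km/s.

Δv = 12.1 km/s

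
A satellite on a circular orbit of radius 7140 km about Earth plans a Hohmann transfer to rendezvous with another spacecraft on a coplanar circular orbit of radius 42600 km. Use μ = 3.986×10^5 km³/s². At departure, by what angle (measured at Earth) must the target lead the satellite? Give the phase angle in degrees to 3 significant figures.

φ = 99.7°

The Hohmann ellipse has a_t = (r₁ + r₂)/2 = 24870 km.
Transfer time t = π√(a_t³/μ) = 19516.2 s.
Target angular speed ω₂ = √(μ/r₂³) = 7.18049×10^-5 rad/s.
Angle swept by the target during transfer: ω₂·t = 1.4014 rad = 80.29°.
The satellite traverses 180° on the transfer ellipse, so the target must lead by 180° − 80.29° = 99.7°.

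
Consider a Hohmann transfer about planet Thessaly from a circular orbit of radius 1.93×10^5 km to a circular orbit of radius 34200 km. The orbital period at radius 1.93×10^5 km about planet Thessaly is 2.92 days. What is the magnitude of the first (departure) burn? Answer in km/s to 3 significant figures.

Δv₁ = 2.17 km/s

From Kepler's third law T² = 4π²r³/μ at r = 1.93×10^5 km, T = 2.92 days = 2.92 × 86400 s = 2.52288×10^5 s: μ = 4π²r³/T² = 4.45901×10^6 km³/s².
Transfer-ellipse semi-major axis a_t = (r₁ + r₂)/2 = (1.930×10^5 + 34200)/2 = 1.136×10^5 km.
Circular speed at r = 1.930×10^5 km: v_c = √(μ/r) = 4.8066 km/s.
Transfer-orbit speed at the same r (vis-viva, a = a_t): v_t = √[μ(2/r − 1/a_t)] = 2.6373 km/s.
Δv₁ = |v_t − v_c| = |2.6373 − 4.8066| = 2.169 km/s.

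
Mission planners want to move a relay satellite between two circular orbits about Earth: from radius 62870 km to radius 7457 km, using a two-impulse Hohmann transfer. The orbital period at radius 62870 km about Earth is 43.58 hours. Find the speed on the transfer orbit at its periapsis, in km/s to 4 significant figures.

v = 9.776 km/s

From Kepler's third law T² = 4π²r³/μ at r = 62870 km, T = 43.58 hours = 43.58 × 3600 s = 1.56888×10^5 s: μ = 4π²r³/T² = 3.98576×10^5 km³/s².
Transfer-ellipse semi-major axis a_t = (r₁ + r₂)/2 = (62870 + 7457)/2 = 35163.5 km.
The periapsis of the transfer ellipse is at r = 7457 km.
Applying v² = μ(2/r − 1/a_t): v = 9.776 km/s.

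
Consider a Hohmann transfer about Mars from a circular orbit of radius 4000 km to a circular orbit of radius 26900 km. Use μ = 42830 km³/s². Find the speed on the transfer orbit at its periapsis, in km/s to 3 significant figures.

v = 4.32 km/s

The Hohmann ellipse has a_t = (r₁ + r₂)/2 = 15450 km.
The periapsis of the transfer ellipse is at r = 4000 km.
From the vis-viva equation, v = √[μ(2/r − 1/a_t)] = 4.318 km/s.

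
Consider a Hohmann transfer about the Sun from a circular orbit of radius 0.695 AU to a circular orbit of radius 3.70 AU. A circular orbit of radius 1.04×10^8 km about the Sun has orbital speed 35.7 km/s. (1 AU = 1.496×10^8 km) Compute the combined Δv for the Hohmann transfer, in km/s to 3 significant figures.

From the circular-orbit relation v² = μ/r at r = 1.04×10^8 km: μ = v²r = (35.7)² × 1.04×10^8 = 1.32547×10^11 km³/s².
In km: r₁ = 0.695 × 1.496×10^8 = 1.03972×10^8 km; r₂ = 3.70 × 1.496×10^8 = 5.5352×10^8 km.
Semi-major axis of the transfer orbit: a_t = (1.03972×10^8 + 5.5352×10^8)/2 = 3.28746×10^8 km.
Circular speed at r₁: v₁ = √(μ/r₁) = √(1.32547×10^11/1.03972×10^8) = 35.70 km/s.
On the transfer ellipse at r₁, v² = μ(2/r − 1/a) gives v_p = √[μ(2/r₁ − 1/a_t)] = 46.33 km/s.
First burn Δv₁ = |v_p − v₁| = 10.63 km/s.
At r₂, v₂ = √(μ/r₂) = 15.4746 km/s.
Transfer-orbit speed at r₂: v_a = √[μ(2/r₂ − 1/a_t)] = 8.70254 km/s.
Second burn Δv₂ = |v₂ − v_a| = 6.772 km/s.
Total Δv = Δv₁ + Δv₂ = 17.40 km/s.

Δv = 17.4 km/s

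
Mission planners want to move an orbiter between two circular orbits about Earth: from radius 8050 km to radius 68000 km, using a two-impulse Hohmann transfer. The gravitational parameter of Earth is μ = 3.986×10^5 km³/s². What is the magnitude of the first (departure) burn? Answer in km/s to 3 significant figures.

The Hohmann ellipse has a_t = (r₁ + r₂)/2 = 38025 km.
Circular speed at r = 8050 km: v_c = √(μ/r) = 7.037 km/s.
Transfer-orbit speed at the same r (vis-viva, a = a_t): v_t = √[μ(2/r − 1/a_t)] = 9.410 km/s.
Δv₁ = |v_t − v_c| = |9.410 − 7.037| = 2.373 km/s.

Δv₁ = 2.37 km/s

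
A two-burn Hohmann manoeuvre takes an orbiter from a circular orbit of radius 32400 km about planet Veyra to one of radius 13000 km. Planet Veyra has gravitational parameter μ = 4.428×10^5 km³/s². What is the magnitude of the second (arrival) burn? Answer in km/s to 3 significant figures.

Δv₂ = 1.14 km/s

The Hohmann ellipse has a_t = (r₁ + r₂)/2 = 22700 km.
On the circular orbit at r = 13000 km, v_c = √(μ/r) = 5.8362 km/s.
Vis-viva on the transfer ellipse at r = 13000 km gives v_t = √[μ(2/r − 1/a_t)] = 6.9726 km/s.
Δv₂ = |v_t − v_c| = |6.9726 − 5.8362| = 1.136 km/s.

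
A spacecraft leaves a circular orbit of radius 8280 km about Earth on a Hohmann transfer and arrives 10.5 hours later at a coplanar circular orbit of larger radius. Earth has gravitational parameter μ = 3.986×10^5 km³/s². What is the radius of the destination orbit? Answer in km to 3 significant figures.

r₂ = 69000 km

Transfer time t = 10.5 hours = 37800 s, and t = π√(a_t³/μ).
So a_t = (μ t²/π²)^(1/3) = (3.986×10^5 × (37800)² / π²)^(1/3) = 38643 km.
Since a_t = (r₁ + r₂)/2, r₂ = 2a_t − r₁ = 2×38643 − 8280 = 69006 km.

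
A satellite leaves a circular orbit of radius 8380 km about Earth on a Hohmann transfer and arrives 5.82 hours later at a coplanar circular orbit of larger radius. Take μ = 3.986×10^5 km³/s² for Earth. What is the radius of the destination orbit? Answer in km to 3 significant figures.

Transfer time t = 5.82 hours = 20952 s, and t = π√(a_t³/μ).
So a_t = (μ t²/π²)^(1/3) = (3.986×10^5 × (20952)² / π²)^(1/3) = 26075 km.
Since a_t = (r₁ + r₂)/2, r₂ = 2a_t − r₁ = 2×26075 − 8380 = 43770 km.

r₂ = 43800 km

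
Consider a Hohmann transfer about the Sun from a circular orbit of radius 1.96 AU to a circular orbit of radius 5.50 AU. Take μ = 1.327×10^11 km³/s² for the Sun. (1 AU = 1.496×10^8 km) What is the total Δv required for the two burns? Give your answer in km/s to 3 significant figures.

Δv = 8.05 km/s

In km: r₁ = 1.96 × 1.496×10^8 = 2.93216×10^8 km; r₂ = 5.50 × 1.496×10^8 = 8.228×10^8 km.
The Hohmann ellipse has a_t = (r₁ + r₂)/2 = 5.58008×10^8 km.
At r₁ the circular-orbit speed is v₁ = √(μ/r₁) = 21.274 km/s.
Transfer-orbit speed at r₁ (v² = μ(2/r − 1/a)): v_p = √[μ(2/r₁ − 1/a_t)] = 25.833 km/s.
First burn Δv₁ = |v_p − v₁| = 4.559 km/s.
Circular speed at r₂: v₂ = √(μ/r₂) = 12.70 km/s.
Transfer-orbit speed at r₂: v_a = √[μ(2/r₂ − 1/a_t)] = 9.206 km/s.
Second burn Δv₂ = |v₂ − v_a| = 3.494 km/s.
Δv = Δv₁ + Δv₂ = 4.559 + 3.494 = 8.053 km/s.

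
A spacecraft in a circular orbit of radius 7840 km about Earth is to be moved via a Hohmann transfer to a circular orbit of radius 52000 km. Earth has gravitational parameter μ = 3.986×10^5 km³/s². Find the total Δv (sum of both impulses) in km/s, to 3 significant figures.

Semi-major axis of the transfer orbit: a_t = (7840 + 52000)/2 = 29920 km.
Circular speed at r₁: v₁ = √(μ/r₁) = √(3.986×10^5/7840) = 7.130 km/s.
Transfer-orbit speed at r₁ (v² = μ(2/r − 1/a)): v_p = √[μ(2/r₁ − 1/a_t)] = 9.400 km/s.
First burn Δv₁ = |v_p − v₁| = 2.270 km/s.
At r₂, v₂ = √(μ/r₂) = 2.7686 km/s.
Transfer-orbit speed at r₂: v_a = √[μ(2/r₂ − 1/a_t)] = 1.4172 km/s.
Second burn Δv₂ = |v₂ − v_a| = 1.351 km/s.
Δv = Δv₁ + Δv₂ = 2.270 + 1.351 = 3.621 km/s.

Δv = 3.62 km/s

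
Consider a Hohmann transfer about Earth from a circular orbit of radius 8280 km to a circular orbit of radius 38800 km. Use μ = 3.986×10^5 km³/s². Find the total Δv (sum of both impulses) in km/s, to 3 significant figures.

Δv = 3.27 km/s

Semi-major axis of the transfer orbit: a_t = (8280 + 38800)/2 = 23540 km.
At r₁ the circular-orbit speed is v₁ = √(μ/r₁) = 6.9383 km/s.
On the transfer ellipse at r₁, vis-viva equation gives v_p = √[μ(2/r₁ − 1/a_t)] = 8.9077 km/s.
First burn Δv₁ = |v_p − v₁| = 1.9694 km/s.
At r₂, v₂ = √(μ/r₂) = 3.2052 km/s.
Transfer-orbit speed at r₂: v_a = √[μ(2/r₂ − 1/a_t)] = 1.9009 km/s.
Second burn Δv₂ = |v₂ − v_a| = 1.3043 km/s.
Total Δv = Δv₁ + Δv₂ = 3.274 km/s.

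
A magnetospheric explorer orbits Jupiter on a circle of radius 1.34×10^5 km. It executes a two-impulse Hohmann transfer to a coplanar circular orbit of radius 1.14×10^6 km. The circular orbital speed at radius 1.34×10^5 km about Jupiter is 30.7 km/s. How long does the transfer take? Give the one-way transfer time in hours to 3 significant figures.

From the circular-orbit relation v² = μ/r at r = 1.34×10^5 km: μ = v²r = (30.7)² × 1.34×10^5 = 1.26294×10^8 km³/s².
Semi-major axis of the transfer orbit: a_t = (1.340×10^5 + 1.140×10^6)/2 = 6.370×10^5 km.
By Kepler's third law the transfer-orbit period is T = 2π√(a_t³/μ), so t = T/2 = 1.421×10^5 s.
Converting: 1.421×10^5 s ÷ 3600 s/hour = 39.5 hours.

t = 39.5 hours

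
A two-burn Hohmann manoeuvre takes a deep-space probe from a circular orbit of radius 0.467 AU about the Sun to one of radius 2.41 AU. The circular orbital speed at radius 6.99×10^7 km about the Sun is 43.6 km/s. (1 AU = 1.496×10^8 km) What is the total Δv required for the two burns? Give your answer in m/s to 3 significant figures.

Δv = 21100 m/s

From the circular-orbit relation v² = μ/r at r = 6.99×10^7 km: μ = v²r = (43.6)² × 6.99×10^7 = 1.32877×10^11 km³/s².
In km: r₁ = 0.467 × 1.496×10^8 = 6.98632×10^7 km; r₂ = 2.41 × 1.496×10^8 = 3.60536×10^8 km.
Transfer-ellipse semi-major axis a_t = (r₁ + r₂)/2 = (6.98632×10^7 + 3.60536×10^8)/2 = 2.151996×10^8 km.
Circular speed at r₁: v₁ = √(μ/r₁) = √(1.32877×10^11/6.98632×10^7) = 43.61 km/s.
On the transfer ellipse at r₁, vis-viva equation gives v_p = √[μ(2/r₁ − 1/a_t)] = 56.45 km/s.
First burn Δv₁ = |v_p − v₁| = 12.84 km/s.
At r₂, v₂ = √(μ/r₂) = 19.1978 km/s.
Transfer-orbit speed at r₂: v_a = √[μ(2/r₂ − 1/a_t)] = 10.9384 km/s.
Second burn Δv₂ = |v₂ − v_a| = 8.259 km/s.
Total Δv = Δv₁ + Δv₂ = 21.10 km/s.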